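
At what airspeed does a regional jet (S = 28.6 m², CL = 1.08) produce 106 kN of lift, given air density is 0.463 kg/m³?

L = ½ρv²S·CL ⇒ v = √(2L/(ρ·S·CL))
v = √(2 × 1.06×10^5 / (0.463 × 28.6 × 1.08)) = √14820 = 122 m/s

v = 122 m/s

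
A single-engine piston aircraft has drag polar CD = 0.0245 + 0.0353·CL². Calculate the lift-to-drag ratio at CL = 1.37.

CD = 0.0245 + 0.0353 × 1.37² = 0.09075
L/D = CL/CD = 1.37 / 0.09075 = 15.1

L/D = 15.1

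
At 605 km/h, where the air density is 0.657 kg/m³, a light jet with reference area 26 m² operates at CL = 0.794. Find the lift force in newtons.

L = 1.92×10^5 N

Convert speed: v = 605 km/h ÷ 3.6 = 168.1 m/s.
L = ½ρv²S·CL = ½ × 0.657 × 168.1² × 26 × 0.794 = 1.92×10^5 N ≈ 192 kN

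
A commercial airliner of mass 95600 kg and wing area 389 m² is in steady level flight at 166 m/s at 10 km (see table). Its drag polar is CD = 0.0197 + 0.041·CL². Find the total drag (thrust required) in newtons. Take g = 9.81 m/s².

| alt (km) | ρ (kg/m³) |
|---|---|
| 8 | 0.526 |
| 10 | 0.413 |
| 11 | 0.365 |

D = 59900 N

At 10 km, from the table: ρ = 0.413 kg/m³.
Level flight ⇒ L = W = m·g = 95600 × 9.81 = 9.3784×10^5 N.
q = ½ρv² = ½ × 0.413 × 166² = 5690 Pa.
CL = 2W/(ρv²S) = 2×9.3784×10^5/(0.413×166²×389) = 0.4237.
CD = 0.0197 + 0.041 × 0.4237² = 0.02706.
D = q·S·CD = 5690 × 389 × 0.02706 = 59900 N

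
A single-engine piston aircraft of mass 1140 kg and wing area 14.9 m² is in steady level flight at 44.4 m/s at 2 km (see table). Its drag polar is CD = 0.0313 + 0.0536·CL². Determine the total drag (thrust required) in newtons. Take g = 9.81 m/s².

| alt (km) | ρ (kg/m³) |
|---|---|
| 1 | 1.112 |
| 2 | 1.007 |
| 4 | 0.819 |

D = 916 N

At 2 km, from the table: ρ = 1.007 kg/m³.
Weight W = mg = 1140 × 9.81 = 11183 N; in level flight L = W.
q = ½ρv² = ½ × 1.007 × 44.4² = 992.6 Pa.
Required CL = L/(qS) = 11183/(992.6·14.9) = 0.7562.
CD = 0.0313 + 0.0536 × 0.7562² = 0.06195.
D = q·S·CD = 992.6 × 14.9 × 0.06195 = 916.2 N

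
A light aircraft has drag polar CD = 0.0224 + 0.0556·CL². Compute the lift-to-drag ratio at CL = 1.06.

L/D = 12.5

CD = 0.0224 + 0.0556 × 1.06² = 0.08487
L/D = CL/CD = 1.06 / 0.08487 = 12.5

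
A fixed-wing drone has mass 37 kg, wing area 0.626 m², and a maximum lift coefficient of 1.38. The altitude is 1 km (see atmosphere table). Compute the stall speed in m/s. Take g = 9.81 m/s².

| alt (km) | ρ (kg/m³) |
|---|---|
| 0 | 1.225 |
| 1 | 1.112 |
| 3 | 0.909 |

At 1 km, from the table: ρ = 1.112 kg/m³.
Weight W = mg = 37 × 9.81 = 363 N.
From L = ½ρV²S·CL,max = W: V_stall = √(2W/(ρSCL,max)) = √(2·363/(1.112·0.626·1.38))
V_stall = √755.7 = 27.5 m/s

V_stall = 27.5 m/s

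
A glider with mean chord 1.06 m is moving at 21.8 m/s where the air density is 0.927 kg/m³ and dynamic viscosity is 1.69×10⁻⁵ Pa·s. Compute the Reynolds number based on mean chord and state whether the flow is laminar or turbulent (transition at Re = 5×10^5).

Re = ρ·v·c/μ = 0.927 × 21.8 × 1.06 / (1.69×10⁻⁵) = 1.27×10^6
Since 1.27×10^6 > 5×10^5, the flow is turbulent.

Re = 1.27×10^6 (turbulent)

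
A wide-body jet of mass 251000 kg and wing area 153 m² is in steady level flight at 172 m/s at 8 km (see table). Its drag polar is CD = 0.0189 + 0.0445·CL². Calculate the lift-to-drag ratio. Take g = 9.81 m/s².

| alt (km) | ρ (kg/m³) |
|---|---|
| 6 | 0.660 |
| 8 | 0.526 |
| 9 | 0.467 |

At 8 km, from the table: ρ = 0.526 kg/m³.
Level flight ⇒ L = W = m·g = 251000 × 9.81 = 2.4623×10^6 N.
Dynamic pressure q = 0.5 × 0.526 × 172² = 7781 Pa.
Required CL = L/(qS) = 2.4623×10^6/(7781·153) = 2.068.
CD = 0.0189 + 0.0445 × 2.068² = 0.2093.
L/D = CL/CD = 2.068 / 0.2093 = 9.88

L/D = 9.88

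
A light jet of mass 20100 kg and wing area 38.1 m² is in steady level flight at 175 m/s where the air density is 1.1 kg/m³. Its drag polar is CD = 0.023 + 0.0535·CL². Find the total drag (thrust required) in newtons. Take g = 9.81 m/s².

D = 18000 N

In steady level flight, lift balances weight: W = mg = 20100 × 9.81 = 1.9718×10^5 N.
q = ½ρv² = ½ × 1.1 × 175² = 16840 Pa.
CL = W/(q·S) = 1.9718×10^5 / (16840 × 38.1) = 0.3073.
CD = 0.023 + 0.0535 × 0.3073² = 0.02805.
D = q·S·CD = 16840 × 38.1 × 0.02805 = 18000 N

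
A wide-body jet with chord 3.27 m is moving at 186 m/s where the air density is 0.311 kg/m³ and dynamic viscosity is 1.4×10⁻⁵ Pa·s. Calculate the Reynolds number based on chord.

Re = ρ·v·c/μ = 0.311 × 186 × 3.27 / (1.4×10⁻⁵) = 1.35×10^7

Re = 1.35×10^7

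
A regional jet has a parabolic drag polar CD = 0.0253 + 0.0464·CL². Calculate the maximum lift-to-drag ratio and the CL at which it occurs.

For CD = CD0 + K·CL², (L/D)max occurs at CL* = √(CD0/K) and equals 1/(2√(K·CD0)).
(L/D)max = 1/(2√(0.0464 × 0.0253)) = 1/(2 × 0.03426) = 14.6
CL* = √(0.0253/0.0464) = 0.738

(L/D)max = 14.6, at CL = 0.738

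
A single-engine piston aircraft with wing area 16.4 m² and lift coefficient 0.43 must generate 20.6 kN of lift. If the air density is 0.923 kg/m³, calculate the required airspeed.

v = 79.6 m/s

L = ½ρv²S·CL ⇒ v = √(2L/(ρ·S·CL))
v = √(2 × 20600 / (0.923 × 16.4 × 0.43)) = √6330 = 79.6 m/s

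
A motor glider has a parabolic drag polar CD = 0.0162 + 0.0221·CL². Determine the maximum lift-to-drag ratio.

For CD = CD0 + K·CL², (L/D)max occurs at CL* = √(CD0/K) and equals 1/(2√(K·CD0)).
(L/D)max = 1/(2√(0.0221 × 0.0162)) = 1/(2 × 0.01892) = 26.4

(L/D)max = 26.4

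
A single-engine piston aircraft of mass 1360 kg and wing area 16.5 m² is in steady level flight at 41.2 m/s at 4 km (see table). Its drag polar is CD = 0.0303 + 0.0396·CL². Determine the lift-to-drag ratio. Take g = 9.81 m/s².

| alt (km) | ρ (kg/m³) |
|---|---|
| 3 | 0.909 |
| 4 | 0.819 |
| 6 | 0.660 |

L/D = 13.9

At 4 km, from the table: ρ = 0.819 kg/m³.
Level flight ⇒ L = W = m·g = 1360 × 9.81 = 13342 N.
q = ½ρv² = ½ × 0.819 × 41.2² = 695.1 Pa.
CL = W/(q·S) = 13342 / (695.1 × 16.5) = 1.163.
CD = 0.0303 + 0.0396 × 1.163² = 0.08389.
L/D = CL/CD = 1.163 / 0.08389 = 13.9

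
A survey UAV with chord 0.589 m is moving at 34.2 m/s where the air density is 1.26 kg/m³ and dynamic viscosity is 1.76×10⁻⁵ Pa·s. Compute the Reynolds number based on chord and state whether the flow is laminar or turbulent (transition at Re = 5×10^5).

Re = ρ·v·c/μ = 1.26 × 34.2 × 0.589 / (1.76×10⁻⁵) = 1.44×10^6
Since 1.44×10^6 > 5×10^5, the flow is turbulent.

Re = 1.44×10^6 (turbulent)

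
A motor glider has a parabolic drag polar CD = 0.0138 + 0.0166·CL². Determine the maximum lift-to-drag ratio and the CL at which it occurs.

For CD = CD0 + K·CL², (L/D)max occurs at CL* = √(CD0/K) and equals 1/(2√(K·CD0)).
(L/D)max = 1/(2√(0.0166 × 0.0138)) = 1/(2 × 0.01514) = 33
CL* = √(0.0138/0.0166) = 0.912

(L/D)max = 33, at CL = 0.912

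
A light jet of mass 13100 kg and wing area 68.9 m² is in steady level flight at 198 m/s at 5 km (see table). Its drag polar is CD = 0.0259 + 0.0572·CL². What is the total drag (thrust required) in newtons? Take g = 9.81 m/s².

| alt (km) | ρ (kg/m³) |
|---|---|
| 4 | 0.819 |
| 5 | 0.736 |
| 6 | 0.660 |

D = 26700 N

At 5 km, from the table: ρ = 0.736 kg/m³.
Level flight ⇒ L = W = m·g = 13100 × 9.81 = 1.2851×10^5 N.
q = ½ρv² = ½ × 0.736 × 198² = 14430 Pa.
Required CL = L/(qS) = 1.2851×10^5/(14430·68.9) = 0.1293.
CD = 0.0259 + 0.0572 × 0.1293² = 0.02686.
D = q·S·CD = 14430 × 68.9 × 0.02686 = 26700 N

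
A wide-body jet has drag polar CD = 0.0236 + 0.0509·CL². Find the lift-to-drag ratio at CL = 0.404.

L/D = 12.7

CD = 0.0236 + 0.0509 × 0.404² = 0.03191
L/D = CL/CD = 0.404 / 0.03191 = 12.7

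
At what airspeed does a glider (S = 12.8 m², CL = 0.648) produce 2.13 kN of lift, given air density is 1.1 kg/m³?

v = 21.6 m/s

L = ½ρv²S·CL ⇒ v = √(2L/(ρ·S·CL))
v = √(2 × 2130 / (1.1 × 12.8 × 0.648)) = √466.9 = 21.6 m/s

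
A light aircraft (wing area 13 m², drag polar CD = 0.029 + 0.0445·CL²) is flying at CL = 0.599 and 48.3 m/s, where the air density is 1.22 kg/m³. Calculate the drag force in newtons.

D = 832 N

CD = 0.029 + 0.0445 × 0.599² = 0.04497
D = ½ρv²S·CD = ½ × 1.22 × 48.3² × 13 × 0.04497 = 832 N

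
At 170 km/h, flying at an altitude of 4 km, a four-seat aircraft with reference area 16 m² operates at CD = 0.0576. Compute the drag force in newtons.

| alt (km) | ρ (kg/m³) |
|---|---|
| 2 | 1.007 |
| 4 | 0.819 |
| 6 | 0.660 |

D = 842 N

At 4 km, from the table: ρ = 0.819 kg/m³.
Convert speed: v = 170 km/h ÷ 3.6 = 47.22 m/s.
Dynamic pressure q = ½ρv² = ½ × 0.819 × 47.22² = 913.2 Pa.
D = q·S·CD = 913.2 × 16 × 0.0576 = 842 N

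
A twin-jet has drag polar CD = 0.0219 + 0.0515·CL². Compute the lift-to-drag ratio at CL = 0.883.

CD = 0.0219 + 0.0515 × 0.883² = 0.06205
L/D = CL/CD = 0.883 / 0.06205 = 14.2

L/D = 14.2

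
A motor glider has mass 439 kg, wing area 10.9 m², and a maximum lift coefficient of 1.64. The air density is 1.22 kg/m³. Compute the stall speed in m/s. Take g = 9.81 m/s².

Weight W = mg = 439 × 9.81 = 4307 N.
V_stall = √(2W/(ρ·S·CL,max)) = √(2 × 4307 / (1.22 × 10.9 × 1.64))
V_stall = √394.9 = 19.9 m/s

V_stall = 19.9 m/s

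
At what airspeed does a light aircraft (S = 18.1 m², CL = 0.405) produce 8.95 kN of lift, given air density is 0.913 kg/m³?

L = ½ρv²S·CL ⇒ v = √(2L/(ρ·S·CL))
v = √(2 × 8950 / (0.913 × 18.1 × 0.405)) = √2675 = 51.7 m/s

v = 51.7 m/s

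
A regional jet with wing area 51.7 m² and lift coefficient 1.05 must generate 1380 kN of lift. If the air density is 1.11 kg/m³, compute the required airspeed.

L = ½ρv²S·CL ⇒ v = √(2L/(ρ·S·CL))
v = √(2 × 1.38×10^6 / (1.11 × 51.7 × 1.05)) = √45800 = 214 m/s

v = 214 m/s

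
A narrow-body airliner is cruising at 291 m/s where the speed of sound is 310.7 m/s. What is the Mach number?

M = 0.937

M = v/a = 291 / 310.7 = 0.937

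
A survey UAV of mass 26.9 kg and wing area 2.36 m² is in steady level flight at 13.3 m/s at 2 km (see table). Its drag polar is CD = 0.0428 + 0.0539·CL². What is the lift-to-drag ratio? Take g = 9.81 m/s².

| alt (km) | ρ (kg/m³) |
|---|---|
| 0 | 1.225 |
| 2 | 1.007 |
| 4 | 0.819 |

L/D = 9.83

At 2 km, from the table: ρ = 1.007 kg/m³.
In steady level flight, lift balances weight: W = mg = 26.9 × 9.81 = 263.89 N.
Dynamic pressure q = 0.5 × 1.007 × 13.3² = 89.06 Pa.
Required CL = L/(qS) = 263.89/(89.06·2.36) = 1.255.
CD = 0.0428 + 0.0539 × 1.255² = 0.1278.
L/D = CL/CD = 1.255 / 0.1278 = 9.83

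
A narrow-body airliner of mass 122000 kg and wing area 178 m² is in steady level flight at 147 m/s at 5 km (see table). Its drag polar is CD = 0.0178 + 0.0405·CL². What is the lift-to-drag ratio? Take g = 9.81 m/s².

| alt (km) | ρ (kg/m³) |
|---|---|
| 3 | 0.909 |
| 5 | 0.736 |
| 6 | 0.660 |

At 5 km, from the table: ρ = 0.736 kg/m³.
In steady level flight, lift balances weight: W = mg = 122000 × 9.81 = 1.1968×10^6 N.
q = ½ρv² = ½ × 0.736 × 147² = 7952 Pa.
Required CL = L/(qS) = 1.1968×10^6/(7952·178) = 0.8455.
CD = 0.0178 + 0.0405 × 0.8455² = 0.04675.
L/D = CL/CD = 0.8455 / 0.04675 = 18.1

L/D = 18.1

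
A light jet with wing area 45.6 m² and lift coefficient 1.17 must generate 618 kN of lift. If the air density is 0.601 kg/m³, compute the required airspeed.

v = 196 m/s

L = ½ρv²S·CL ⇒ v = √(2L/(ρ·S·CL))
v = √(2 × 6.18×10^5 / (0.601 × 45.6 × 1.17)) = √38550 = 196 m/s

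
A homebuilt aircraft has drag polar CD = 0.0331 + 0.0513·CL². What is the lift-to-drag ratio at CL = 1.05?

L/D = 11.7

CD = 0.0331 + 0.0513 × 1.05² = 0.08966
L/D = CL/CD = 1.05 / 0.08966 = 11.7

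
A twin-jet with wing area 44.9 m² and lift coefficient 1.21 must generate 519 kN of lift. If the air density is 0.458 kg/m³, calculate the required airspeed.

L = ½ρv²S·CL ⇒ v = √(2L/(ρ·S·CL))
v = √(2 × 5.19×10^5 / (0.458 × 44.9 × 1.21)) = √41720 = 204 m/s

v = 204 m/s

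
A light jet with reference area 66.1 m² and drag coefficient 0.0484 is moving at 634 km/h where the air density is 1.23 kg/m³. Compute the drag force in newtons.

Convert speed: v = 634 km/h ÷ 3.6 = 176.1 m/s.
D = ½ρv²S·CD = ½ × 1.23 × 176.1² × 66.1 × 0.0484 = 61000 N ≈ 61 kN

D = 61000 N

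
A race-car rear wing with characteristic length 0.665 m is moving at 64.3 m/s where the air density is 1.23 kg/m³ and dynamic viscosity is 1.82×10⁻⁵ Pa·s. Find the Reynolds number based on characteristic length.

Re = ρ·v·c/μ = 1.23 × 64.3 × 0.665 / (1.82×10⁻⁵) = 2.89×10^6

Re = 2.89×10^6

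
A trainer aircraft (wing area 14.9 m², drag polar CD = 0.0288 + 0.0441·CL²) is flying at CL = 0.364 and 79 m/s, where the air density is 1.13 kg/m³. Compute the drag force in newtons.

CD = 0.0288 + 0.0441 × 0.364² = 0.03464
D = ½ρv²S·CD = ½ × 1.13 × 79² × 14.9 × 0.03464 = 1820 N

D = 1820 N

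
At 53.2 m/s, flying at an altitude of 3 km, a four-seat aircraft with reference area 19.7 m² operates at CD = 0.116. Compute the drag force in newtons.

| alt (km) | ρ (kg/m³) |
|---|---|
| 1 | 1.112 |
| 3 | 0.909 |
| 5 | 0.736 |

At 3 km, from the table: ρ = 0.909 kg/m³.
Dynamic pressure q = ½ρv² = ½ × 0.909 × 53.2² = 1286 Pa.
D = q·S·CD = 1286 × 19.7 × 0.116 = 2940 N

D = 2940 N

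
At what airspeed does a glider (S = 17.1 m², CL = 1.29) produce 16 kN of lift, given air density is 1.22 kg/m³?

L = ½ρv²S·CL ⇒ v = √(2L/(ρ·S·CL))
v = √(2 × 16000 / (1.22 × 17.1 × 1.29)) = √1189 = 34.5 m/s

v = 34.5 m/s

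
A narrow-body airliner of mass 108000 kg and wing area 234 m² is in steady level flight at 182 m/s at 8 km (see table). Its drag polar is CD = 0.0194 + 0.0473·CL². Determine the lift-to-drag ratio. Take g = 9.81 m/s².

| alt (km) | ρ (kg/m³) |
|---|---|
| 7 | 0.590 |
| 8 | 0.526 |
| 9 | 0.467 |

L/D = 16.2

At 8 km, from the table: ρ = 0.526 kg/m³.
Weight W = mg = 108000 × 9.81 = 1.0595×10^6 N; in level flight L = W.
q = ½ρv² = ½ × 0.526 × 182² = 8712 Pa.
CL = 2W/(ρv²S) = 2×1.0595×10^6/(0.526×182²×234) = 0.5197.
CD = 0.0194 + 0.0473 × 0.5197² = 0.03218.
L/D = CL/CD = 0.5197 / 0.03218 = 16.2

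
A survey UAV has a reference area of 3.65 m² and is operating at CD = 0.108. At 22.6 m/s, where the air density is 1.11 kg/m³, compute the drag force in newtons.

D = 112 N

D = ½ρv²S·CD = ½ × 1.11 × 22.6² × 3.65 × 0.108 = 112 N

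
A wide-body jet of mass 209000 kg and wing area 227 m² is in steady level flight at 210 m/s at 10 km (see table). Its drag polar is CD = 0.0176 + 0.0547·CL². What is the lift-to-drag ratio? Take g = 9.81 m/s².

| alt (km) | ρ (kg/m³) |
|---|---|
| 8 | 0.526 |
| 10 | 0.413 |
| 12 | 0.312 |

L/D = 13.9

At 10 km, from the table: ρ = 0.413 kg/m³.
In steady level flight, lift balances weight: W = mg = 209000 × 9.81 = 2.0503×10^6 N.
q = ½ρv² = ½ × 0.413 × 210² = 9107 Pa.
CL = 2W/(ρv²S) = 2×2.0503×10^6/(0.413×210²×227) = 0.9918.
CD = 0.0176 + 0.0547 × 0.9918² = 0.07141.
L/D = CL/CD = 0.9918 / 0.07141 = 13.9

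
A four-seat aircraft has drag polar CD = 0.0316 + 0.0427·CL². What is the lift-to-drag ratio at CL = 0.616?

L/D = 12.9

CD = 0.0316 + 0.0427 × 0.616² = 0.0478
L/D = CL/CD = 0.616 / 0.0478 = 12.9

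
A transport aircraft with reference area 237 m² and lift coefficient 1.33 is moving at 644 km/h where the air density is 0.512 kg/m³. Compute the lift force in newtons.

Convert speed: v = 644 km/h ÷ 3.6 = 178.9 m/s.
L = ½ρv²S·CL = ½ × 0.512 × 178.9² × 237 × 1.33 = 2.58×10^6 N ≈ 2580 kN

L = 2.58×10^6 N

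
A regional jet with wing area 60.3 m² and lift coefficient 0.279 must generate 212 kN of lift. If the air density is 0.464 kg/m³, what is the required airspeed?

L = ½ρv²S·CL ⇒ v = √(2L/(ρ·S·CL))
v = √(2 × 2.12×10^5 / (0.464 × 60.3 × 0.279)) = √54320 = 233 m/s

v = 233 m/s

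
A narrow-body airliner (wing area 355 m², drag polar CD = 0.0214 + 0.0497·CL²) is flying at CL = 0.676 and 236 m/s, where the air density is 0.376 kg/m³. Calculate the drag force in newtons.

CD = 0.0214 + 0.0497 × 0.676² = 0.04411
D = ½ρv²S·CD = ½ × 0.376 × 236² × 355 × 0.04411 = 1.64×10^5 N

D = 1.64×10^5 N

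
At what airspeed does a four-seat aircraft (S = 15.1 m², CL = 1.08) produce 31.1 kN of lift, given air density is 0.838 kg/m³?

L = ½ρv²S·CL ⇒ v = √(2L/(ρ·S·CL))
v = √(2 × 31100 / (0.838 × 15.1 × 1.08)) = √4551 = 67.5 m/s

v = 67.5 m/s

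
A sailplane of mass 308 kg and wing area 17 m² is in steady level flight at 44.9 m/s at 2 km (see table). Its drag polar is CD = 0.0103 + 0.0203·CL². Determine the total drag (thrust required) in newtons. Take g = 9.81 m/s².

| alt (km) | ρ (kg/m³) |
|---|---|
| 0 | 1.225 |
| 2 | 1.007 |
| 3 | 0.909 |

At 2 km, from the table: ρ = 1.007 kg/m³.
In steady level flight, lift balances weight: W = mg = 308 × 9.81 = 3021.5 N.
Dynamic pressure q = 0.5 × 1.007 × 44.9² = 1015 Pa.
CL = W/(q·S) = 3021.5 / (1015 × 17) = 0.1751.
CD = 0.0103 + 0.0203 × 0.1751² = 0.01092.
D = q·S·CD = 1015 × 17 × 0.01092 = 188.5 N

D = 188 N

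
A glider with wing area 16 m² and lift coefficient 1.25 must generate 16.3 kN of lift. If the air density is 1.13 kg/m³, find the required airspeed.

v = 38 m/s

L = ½ρv²S·CL ⇒ v = √(2L/(ρ·S·CL))
v = √(2 × 16300 / (1.13 × 16 × 1.25)) = √1442 = 38 m/s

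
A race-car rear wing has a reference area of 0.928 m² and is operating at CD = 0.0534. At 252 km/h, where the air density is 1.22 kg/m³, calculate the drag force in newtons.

Convert speed: v = 252 km/h ÷ 3.6 = 70 m/s.
D = ½ρv²S·CD = ½ × 1.22 × 70² × 0.928 × 0.0534 = 148 N

D = 148 N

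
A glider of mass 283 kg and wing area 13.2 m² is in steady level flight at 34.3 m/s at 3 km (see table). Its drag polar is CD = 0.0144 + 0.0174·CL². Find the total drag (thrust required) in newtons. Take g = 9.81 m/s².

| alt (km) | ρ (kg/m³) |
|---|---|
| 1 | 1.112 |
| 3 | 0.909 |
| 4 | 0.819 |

D = 121 N

At 3 km, from the table: ρ = 0.909 kg/m³.
In steady level flight, lift balances weight: W = mg = 283 × 9.81 = 2776.2 N.
Dynamic pressure q = 0.5 × 0.909 × 34.3² = 534.7 Pa.
Required CL = L/(qS) = 2776.2/(534.7·13.2) = 0.3933.
CD = 0.0144 + 0.0174 × 0.3933² = 0.01709.
D = q·S·CD = 534.7 × 13.2 × 0.01709 = 120.6 N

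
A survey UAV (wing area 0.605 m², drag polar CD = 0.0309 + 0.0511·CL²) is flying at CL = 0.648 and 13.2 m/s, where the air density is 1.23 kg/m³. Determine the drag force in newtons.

CD = 0.0309 + 0.0511 × 0.648² = 0.05236
D = ½ρv²S·CD = ½ × 1.23 × 13.2² × 0.605 × 0.05236 = 3.39 N

D = 3.39 N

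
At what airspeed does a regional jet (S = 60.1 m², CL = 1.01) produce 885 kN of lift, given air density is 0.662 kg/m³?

v = 210 m/s

L = ½ρv²S·CL ⇒ v = √(2L/(ρ·S·CL))
v = √(2 × 8.85×10^5 / (0.662 × 60.1 × 1.01)) = √44050 = 210 m/s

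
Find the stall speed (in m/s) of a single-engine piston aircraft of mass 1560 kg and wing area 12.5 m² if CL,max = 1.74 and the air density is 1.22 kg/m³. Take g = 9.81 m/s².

Stall occurs when L = W at CL,max. W = mg = 1560 × 9.81 = 15300 N.
V_stall = √(2W/(ρ·S·CL,max)) = √(2 × 15300 / (1.22 × 12.5 × 1.74))
V_stall = √1153 = 34 m/s

V_stall = 34 m/s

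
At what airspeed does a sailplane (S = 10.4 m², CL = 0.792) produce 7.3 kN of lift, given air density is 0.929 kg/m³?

L = ½ρv²S·CL ⇒ v = √(2L/(ρ·S·CL))
v = √(2 × 7300 / (0.929 × 10.4 × 0.792)) = √1908 = 43.7 m/s

v = 43.7 m/s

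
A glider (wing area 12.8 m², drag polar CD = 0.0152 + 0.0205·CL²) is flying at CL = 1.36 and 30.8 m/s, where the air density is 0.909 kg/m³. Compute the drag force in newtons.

CD = 0.0152 + 0.0205 × 1.36² = 0.05312
D = ½ρv²S·CD = ½ × 0.909 × 30.8² × 12.8 × 0.05312 = 293 N

D = 293 N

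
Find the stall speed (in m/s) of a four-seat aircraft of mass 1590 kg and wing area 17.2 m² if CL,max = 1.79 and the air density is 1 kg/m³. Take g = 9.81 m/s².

V_stall = 31.8 m/s

Stall occurs when L = W at CL,max. W = mg = 1590 × 9.81 = 15600 N.
From L = ½ρV²S·CL,max = W: V_stall = √(2W/(ρSCL,max)) = √(2·15600/(1·17.2·1.79))
V_stall = √1013 = 31.8 m/s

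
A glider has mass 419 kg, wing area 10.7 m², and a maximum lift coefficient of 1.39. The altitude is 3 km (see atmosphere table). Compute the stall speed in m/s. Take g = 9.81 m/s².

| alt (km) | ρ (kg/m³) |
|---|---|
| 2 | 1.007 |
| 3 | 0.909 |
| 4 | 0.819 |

V_stall = 24.7 m/s

At 3 km, from the table: ρ = 0.909 kg/m³.
Stall occurs when L = W at CL,max. W = mg = 419 × 9.81 = 4110 N.
V_stall = √(2W/(ρ·S·CL,max)) = √(2 × 4110 / (0.909 × 10.7 × 1.39))
V_stall = √608.1 = 24.7 m/s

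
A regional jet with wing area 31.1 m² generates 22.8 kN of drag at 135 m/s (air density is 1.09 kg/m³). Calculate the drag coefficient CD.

From D = ½ρv²S·CD, rearranging gives CD = 2D/(ρv²S).
CD = 2 × 22800 / (1.09 × 135² × 31.1) = 0.0738

CD = 0.0738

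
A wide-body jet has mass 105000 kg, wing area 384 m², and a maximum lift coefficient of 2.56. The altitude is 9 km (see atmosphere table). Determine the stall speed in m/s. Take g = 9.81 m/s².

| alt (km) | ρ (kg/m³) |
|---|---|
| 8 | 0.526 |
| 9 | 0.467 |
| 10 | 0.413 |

At 9 km, from the table: ρ = 0.467 kg/m³.
Weight W = mg = 105000 × 9.81 = 1.03×10^6 N.
V_stall = √(2W/(ρ·S·CL,max)) = √(2 × 1.03×10^6 / (0.467 × 384 × 2.56))
V_stall = √4487 = 67 m/s

V_stall = 67 m/s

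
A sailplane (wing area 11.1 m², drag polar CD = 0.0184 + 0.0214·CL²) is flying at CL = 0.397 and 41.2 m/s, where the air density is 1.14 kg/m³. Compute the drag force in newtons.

D = 234 N

CD = 0.0184 + 0.0214 × 0.397² = 0.02177
D = ½ρv²S·CD = ½ × 1.14 × 41.2² × 11.1 × 0.02177 = 234 N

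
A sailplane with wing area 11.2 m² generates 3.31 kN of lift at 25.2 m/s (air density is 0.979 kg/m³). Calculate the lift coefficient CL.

From L = ½ρv²S·CL, rearranging gives CL = 2L/(ρv²S).
CL = 2 × 3310 / (0.979 × 25.2² × 11.2) = 0.951

CL = 0.951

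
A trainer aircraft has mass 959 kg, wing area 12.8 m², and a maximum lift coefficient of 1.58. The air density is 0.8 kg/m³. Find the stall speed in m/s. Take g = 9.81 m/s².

V_stall = 34.1 m/s

At stall, lift equals weight: L = W = m·g = 959 × 9.81 = 9408 N.
V_stall = √(2W/(ρ·S·CL,max)) = √(2 × 9408 / (0.8 × 12.8 × 1.58))
V_stall = √1163 = 34.1 m/s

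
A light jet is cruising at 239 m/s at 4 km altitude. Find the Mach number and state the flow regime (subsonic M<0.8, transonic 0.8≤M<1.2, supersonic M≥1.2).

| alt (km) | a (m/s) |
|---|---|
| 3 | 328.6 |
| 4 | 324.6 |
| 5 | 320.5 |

At 4 km, from the table: a = 324.6 m/s.
M = v/a = 239 / 324.6 = 0.736
M = 0.736 → subsonic.

M = 0.736 (subsonic)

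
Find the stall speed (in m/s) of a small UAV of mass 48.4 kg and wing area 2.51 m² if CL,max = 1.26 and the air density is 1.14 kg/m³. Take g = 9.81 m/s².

V_stall = 16.2 m/s

Stall occurs when L = W at CL,max. W = mg = 48.4 × 9.81 = 474.8 N.
V_stall = √(2W/(ρ·S·CL,max)) = √(2 × 474.8 / (1.14 × 2.51 × 1.26))
V_stall = √263.4 = 16.2 m/s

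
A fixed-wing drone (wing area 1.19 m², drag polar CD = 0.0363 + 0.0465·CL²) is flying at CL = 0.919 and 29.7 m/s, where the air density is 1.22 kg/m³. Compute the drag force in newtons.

D = 48.4 N

CD = 0.0363 + 0.0465 × 0.919² = 0.07557
D = ½ρv²S·CD = ½ × 1.22 × 29.7² × 1.19 × 0.07557 = 48.4 N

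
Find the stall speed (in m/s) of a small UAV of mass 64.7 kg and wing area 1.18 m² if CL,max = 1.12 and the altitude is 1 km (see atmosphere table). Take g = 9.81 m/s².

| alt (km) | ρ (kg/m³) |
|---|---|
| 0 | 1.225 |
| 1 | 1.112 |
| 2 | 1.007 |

V_stall = 29.4 m/s

At 1 km, from the table: ρ = 1.112 kg/m³.
Stall occurs when L = W at CL,max. W = mg = 64.7 × 9.81 = 634.7 N.
V_stall = √(2W/(ρ·S·CL,max)) = √(2 × 634.7 / (1.112 × 1.18 × 1.12))
V_stall = √863.8 = 29.4 m/s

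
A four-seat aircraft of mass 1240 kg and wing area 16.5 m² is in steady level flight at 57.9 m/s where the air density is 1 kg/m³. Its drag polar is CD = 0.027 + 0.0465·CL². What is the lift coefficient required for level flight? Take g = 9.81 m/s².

CL = 0.44

Level flight ⇒ L = W = m·g = 1240 × 9.81 = 12164 N.
Dynamic pressure q = 0.5 × 1 × 57.9² = 1676 Pa.
Required CL = L/(qS) = 12164/(1676·16.5) = 0.4398.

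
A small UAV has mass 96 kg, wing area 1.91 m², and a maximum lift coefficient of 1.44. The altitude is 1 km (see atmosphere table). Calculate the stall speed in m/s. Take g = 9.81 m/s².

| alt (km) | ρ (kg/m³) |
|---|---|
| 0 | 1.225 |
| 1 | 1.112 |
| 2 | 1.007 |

V_stall = 24.8 m/s

At 1 km, from the table: ρ = 1.112 kg/m³.
Stall occurs when L = W at CL,max. W = mg = 96 × 9.81 = 941.8 N.
From L = ½ρV²S·CL,max = W: V_stall = √(2W/(ρSCL,max)) = √(2·941.8/(1.112·1.91·1.44))
V_stall = √615.8 = 24.8 m/s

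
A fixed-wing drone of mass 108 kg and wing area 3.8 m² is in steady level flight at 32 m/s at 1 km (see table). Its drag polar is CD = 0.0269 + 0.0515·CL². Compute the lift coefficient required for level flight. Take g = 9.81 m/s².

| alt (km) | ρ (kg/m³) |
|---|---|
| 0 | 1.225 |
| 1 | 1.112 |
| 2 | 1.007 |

CL = 0.49

At 1 km, from the table: ρ = 1.112 kg/m³.
In steady level flight, lift balances weight: W = mg = 108 × 9.81 = 1059.5 N.
q = ½ρv² = ½ × 1.112 × 32² = 569.3 Pa.
Required CL = L/(qS) = 1059.5/(569.3·3.8) = 0.4897.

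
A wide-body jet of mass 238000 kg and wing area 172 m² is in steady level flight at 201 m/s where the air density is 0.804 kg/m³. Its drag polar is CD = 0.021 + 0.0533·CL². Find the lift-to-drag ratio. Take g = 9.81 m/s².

L/D = 14.4

Level flight ⇒ L = W = m·g = 238000 × 9.81 = 2.3348×10^6 N.
Dynamic pressure q = 0.5 × 0.804 × 201² = 16240 Pa.
CL = 2W/(ρv²S) = 2×2.3348×10^6/(0.804×201²×172) = 0.8358.
CD = 0.021 + 0.0533 × 0.8358² = 0.05823.
L/D = CL/CD = 0.8358 / 0.05823 = 14.4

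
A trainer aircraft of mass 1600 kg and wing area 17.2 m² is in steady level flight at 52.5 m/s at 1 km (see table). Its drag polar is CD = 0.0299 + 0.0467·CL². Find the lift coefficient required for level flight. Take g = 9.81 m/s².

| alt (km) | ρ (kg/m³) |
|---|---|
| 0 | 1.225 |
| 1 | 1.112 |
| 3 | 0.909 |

At 1 km, from the table: ρ = 1.112 kg/m³.
Weight W = mg = 1600 × 9.81 = 15696 N; in level flight L = W.
Dynamic pressure q = 0.5 × 1.112 × 52.5² = 1532 Pa.
CL = W/(q·S) = 15696 / (1532 × 17.2) = 0.5955.

CL = 0.595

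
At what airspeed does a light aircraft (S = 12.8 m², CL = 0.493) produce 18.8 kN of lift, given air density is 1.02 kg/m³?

L = ½ρv²S·CL ⇒ v = √(2L/(ρ·S·CL))
v = √(2 × 18800 / (1.02 × 12.8 × 0.493)) = √5842 = 76.4 m/s

v = 76.4 m/s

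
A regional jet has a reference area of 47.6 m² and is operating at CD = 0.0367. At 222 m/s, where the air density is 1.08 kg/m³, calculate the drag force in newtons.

Dynamic pressure q = ½ρv² = ½ × 1.08 × 222² = 26610 Pa.
D = q·S·CD = 26610 × 47.6 × 0.0367 = 46500 N ≈ 46.5 kN

D = 46500 N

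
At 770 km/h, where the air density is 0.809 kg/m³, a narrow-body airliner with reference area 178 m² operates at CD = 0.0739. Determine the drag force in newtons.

D = 2.43×10^5 N

Convert speed: v = 770 km/h ÷ 3.6 = 213.9 m/s.
D = ½ρv²S·CD = ½ × 0.809 × 213.9² × 178 × 0.0739 = 2.43×10^5 N ≈ 243 kN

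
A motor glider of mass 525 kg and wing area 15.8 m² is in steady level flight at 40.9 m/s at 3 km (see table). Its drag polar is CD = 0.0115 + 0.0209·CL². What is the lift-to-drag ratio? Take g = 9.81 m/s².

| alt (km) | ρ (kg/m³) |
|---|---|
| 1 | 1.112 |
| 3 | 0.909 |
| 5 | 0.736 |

At 3 km, from the table: ρ = 0.909 kg/m³.
Weight W = mg = 525 × 9.81 = 5150.2 N; in level flight L = W.
Dynamic pressure q = 0.5 × 0.909 × 40.9² = 760.3 Pa.
CL = 2W/(ρv²S) = 2×5150.2/(0.909×40.9²×15.8) = 0.4287.
CD = 0.0115 + 0.0209 × 0.4287² = 0.01534.
L/D = CL/CD = 0.4287 / 0.01534 = 27.9

L/D = 27.9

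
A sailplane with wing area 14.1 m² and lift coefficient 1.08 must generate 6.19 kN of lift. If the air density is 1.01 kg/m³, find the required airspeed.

v = 28.4 m/s

L = ½ρv²S·CL ⇒ v = √(2L/(ρ·S·CL))
v = √(2 × 6190 / (1.01 × 14.1 × 1.08)) = √804.9 = 28.4 m/s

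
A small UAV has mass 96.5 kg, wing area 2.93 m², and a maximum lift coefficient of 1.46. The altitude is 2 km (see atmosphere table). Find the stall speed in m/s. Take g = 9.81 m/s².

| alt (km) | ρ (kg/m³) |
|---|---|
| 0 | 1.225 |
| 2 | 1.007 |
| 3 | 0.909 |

At 2 km, from the table: ρ = 1.007 kg/m³.
Weight W = mg = 96.5 × 9.81 = 946.7 N.
From L = ½ρV²S·CL,max = W: V_stall = √(2W/(ρSCL,max)) = √(2·946.7/(1.007·2.93·1.46))
V_stall = √439.5 = 21 m/s

V_stall = 21 m/s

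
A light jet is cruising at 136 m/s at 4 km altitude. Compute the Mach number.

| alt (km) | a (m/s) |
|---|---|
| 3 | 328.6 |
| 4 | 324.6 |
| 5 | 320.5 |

M = 0.419

At 4 km, from the table: a = 324.6 m/s.
M = v/a = 136 / 324.6 = 0.419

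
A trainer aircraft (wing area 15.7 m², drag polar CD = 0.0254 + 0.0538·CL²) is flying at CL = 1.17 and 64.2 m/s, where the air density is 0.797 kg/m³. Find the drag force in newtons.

D = 2550 N

CD = 0.0254 + 0.0538 × 1.17² = 0.09905
D = ½ρv²S·CD = ½ × 0.797 × 64.2² × 15.7 × 0.09905 = 2550 N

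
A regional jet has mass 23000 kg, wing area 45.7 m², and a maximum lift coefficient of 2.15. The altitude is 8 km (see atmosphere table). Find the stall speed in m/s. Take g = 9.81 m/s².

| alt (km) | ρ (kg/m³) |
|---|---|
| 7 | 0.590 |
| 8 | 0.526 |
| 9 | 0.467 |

V_stall = 93.4 m/s

At 8 km, from the table: ρ = 0.526 kg/m³.
At stall, lift equals weight: L = W = m·g = 23000 × 9.81 = 2.256×10^5 N.
V_stall = √(2W/(ρ·S·CL,max)) = √(2 × 2.256×10^5 / (0.526 × 45.7 × 2.15))
V_stall = √8731 = 93.4 m/s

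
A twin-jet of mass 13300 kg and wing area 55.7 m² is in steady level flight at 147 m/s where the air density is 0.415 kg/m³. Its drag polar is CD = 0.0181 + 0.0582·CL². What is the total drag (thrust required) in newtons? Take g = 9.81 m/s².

In steady level flight, lift balances weight: W = mg = 13300 × 9.81 = 1.3047×10^5 N.
q = ½ρv² = ½ × 0.415 × 147² = 4484 Pa.
CL = W/(q·S) = 1.3047×10^5 / (4484 × 55.7) = 0.5224.
CD = 0.0181 + 0.0582 × 0.5224² = 0.03398.
D = q·S·CD = 4484 × 55.7 × 0.03398 = 8487 N

D = 8490 N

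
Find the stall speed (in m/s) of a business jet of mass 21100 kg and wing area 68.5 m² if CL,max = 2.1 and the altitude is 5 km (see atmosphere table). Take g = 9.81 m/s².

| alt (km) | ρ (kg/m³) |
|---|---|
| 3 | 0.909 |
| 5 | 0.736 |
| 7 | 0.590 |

V_stall = 62.5 m/s

At 5 km, from the table: ρ = 0.736 kg/m³.
Weight W = mg = 21100 × 9.81 = 2.07×10^5 N.
From L = ½ρV²S·CL,max = W: V_stall = √(2W/(ρSCL,max)) = √(2·2.07×10^5/(0.736·68.5·2.1))
V_stall = √3910 = 62.5 m/s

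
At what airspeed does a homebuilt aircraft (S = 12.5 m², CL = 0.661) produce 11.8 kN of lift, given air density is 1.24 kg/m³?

v = 48 m/s

L = ½ρv²S·CL ⇒ v = √(2L/(ρ·S·CL))
v = √(2 × 11800 / (1.24 × 12.5 × 0.661)) = √2303 = 48 m/s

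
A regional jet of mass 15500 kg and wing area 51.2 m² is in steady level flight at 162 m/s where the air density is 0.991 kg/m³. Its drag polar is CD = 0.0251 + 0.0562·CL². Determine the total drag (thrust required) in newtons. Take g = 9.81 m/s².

D = 18700 N

Level flight ⇒ L = W = m·g = 15500 × 9.81 = 1.5206×10^5 N.
Dynamic pressure q = 0.5 × 0.991 × 162² = 13000 Pa.
CL = W/(q·S) = 1.5206×10^5 / (13000 × 51.2) = 0.2284.
CD = 0.0251 + 0.0562 × 0.2284² = 0.02803.
D = q·S·CD = 13000 × 51.2 × 0.02803 = 18660 N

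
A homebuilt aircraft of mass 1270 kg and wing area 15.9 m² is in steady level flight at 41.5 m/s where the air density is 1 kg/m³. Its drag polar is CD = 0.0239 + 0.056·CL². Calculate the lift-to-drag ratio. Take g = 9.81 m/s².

L/D = 12.9

Level flight ⇒ L = W = m·g = 1270 × 9.81 = 12459 N.
q = ½ρv² = ½ × 1 × 41.5² = 861.1 Pa.
CL = 2W/(ρv²S) = 2×12459/(1×41.5²×15.9) = 0.9099.
CD = 0.0239 + 0.056 × 0.9099² = 0.07027.
L/D = CL/CD = 0.9099 / 0.07027 = 12.9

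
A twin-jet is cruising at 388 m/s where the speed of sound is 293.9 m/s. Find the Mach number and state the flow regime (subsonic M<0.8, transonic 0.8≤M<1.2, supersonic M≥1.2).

M = v/a = 388 / 293.9 = 1.32
M = 1.32 → supersonic.

M = 1.32 (supersonic)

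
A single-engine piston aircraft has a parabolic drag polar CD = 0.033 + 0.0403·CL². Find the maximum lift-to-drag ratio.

(L/D)max = 13.7

For CD = CD0 + K·CL², (L/D)max occurs at CL* = √(CD0/K) and equals 1/(2√(K·CD0)).
(L/D)max = 1/(2√(0.0403 × 0.033)) = 1/(2 × 0.03647) = 13.7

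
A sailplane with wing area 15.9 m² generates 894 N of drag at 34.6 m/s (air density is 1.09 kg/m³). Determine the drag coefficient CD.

CD = 0.0862

From D = ½ρv²S·CD, rearranging gives CD = 2D/(ρv²S).
CD = 2 × 894 / (1.09 × 34.6² × 15.9) = 0.0862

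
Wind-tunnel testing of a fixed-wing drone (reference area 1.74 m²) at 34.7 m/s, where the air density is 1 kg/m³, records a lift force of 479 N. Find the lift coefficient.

CL = 0.457

From L = ½ρv²S·CL, rearranging gives CL = 2L/(ρv²S).
CL = 2 × 479 / (1 × 34.7² × 1.74) = 0.457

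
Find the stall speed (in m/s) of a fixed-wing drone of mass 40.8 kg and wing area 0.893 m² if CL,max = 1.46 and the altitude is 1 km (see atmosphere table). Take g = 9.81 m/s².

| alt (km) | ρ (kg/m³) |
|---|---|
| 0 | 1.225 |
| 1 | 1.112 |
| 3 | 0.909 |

V_stall = 23.5 m/s

At 1 km, from the table: ρ = 1.112 kg/m³.
Stall occurs when L = W at CL,max. W = mg = 40.8 × 9.81 = 400.2 N.
V_stall = √(2W/(ρ·S·CL,max)) = √(2 × 400.2 / (1.112 × 0.893 × 1.46))
V_stall = √552.1 = 23.5 m/s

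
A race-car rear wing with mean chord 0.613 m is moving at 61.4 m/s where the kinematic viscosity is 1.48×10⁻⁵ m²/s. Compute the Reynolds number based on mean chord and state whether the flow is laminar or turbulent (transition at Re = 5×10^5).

Re = v·c/ν = 61.4 × 0.613 / (1.48×10⁻⁵) = 2.54×10^6
Since 2.54×10^6 > 5×10^5, the flow is turbulent.

Re = 2.54×10^6 (turbulent)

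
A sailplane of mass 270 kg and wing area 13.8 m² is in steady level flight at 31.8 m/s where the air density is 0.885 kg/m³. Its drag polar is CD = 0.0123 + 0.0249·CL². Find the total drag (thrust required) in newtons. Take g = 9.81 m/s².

D = 104 N

Level flight ⇒ L = W = m·g = 270 × 9.81 = 2648.7 N.
Dynamic pressure q = 0.5 × 0.885 × 31.8² = 447.5 Pa.
Required CL = L/(qS) = 2648.7/(447.5·13.8) = 0.4289.
CD = 0.0123 + 0.0249 × 0.4289² = 0.01688.
D = q·S·CD = 447.5 × 13.8 × 0.01688 = 104.2 N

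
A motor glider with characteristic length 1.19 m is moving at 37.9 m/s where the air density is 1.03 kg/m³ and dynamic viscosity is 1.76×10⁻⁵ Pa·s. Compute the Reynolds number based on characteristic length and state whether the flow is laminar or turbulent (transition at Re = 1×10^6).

Re = ρ·v·c/μ = 1.03 × 37.9 × 1.19 / (1.76×10⁻⁵) = 2.64×10^6
Since 2.64×10^6 > 1×10^6, the flow is turbulent.

Re = 2.64×10^6 (turbulent)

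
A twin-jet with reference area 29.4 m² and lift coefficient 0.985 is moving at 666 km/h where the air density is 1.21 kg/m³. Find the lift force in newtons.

Convert speed: v = 666 km/h ÷ 3.6 = 185 m/s.
L = ½ρv²S·CL = ½ × 1.21 × 185² × 29.4 × 0.985 = 6×10^5 N ≈ 600 kN

L = 6×10^5 N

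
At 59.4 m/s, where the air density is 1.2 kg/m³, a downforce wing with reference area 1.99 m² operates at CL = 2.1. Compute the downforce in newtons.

L = 8850 N

Dynamic pressure q = ½ρv² = ½ × 1.2 × 59.4² = 2117 Pa.
L = q·S·CL = 2117 × 1.99 × 2.1 = 8850 N ≈ 8.85 kN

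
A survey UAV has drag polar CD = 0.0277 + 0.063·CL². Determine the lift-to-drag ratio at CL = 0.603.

CD = 0.0277 + 0.063 × 0.603² = 0.05061
L/D = CL/CD = 0.603 / 0.05061 = 11.9

L/D = 11.9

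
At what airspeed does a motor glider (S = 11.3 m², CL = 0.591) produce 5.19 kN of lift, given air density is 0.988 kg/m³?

L = ½ρv²S·CL ⇒ v = √(2L/(ρ·S·CL))
v = √(2 × 5190 / (0.988 × 11.3 × 0.591)) = √1573 = 39.7 m/s

v = 39.7 m/s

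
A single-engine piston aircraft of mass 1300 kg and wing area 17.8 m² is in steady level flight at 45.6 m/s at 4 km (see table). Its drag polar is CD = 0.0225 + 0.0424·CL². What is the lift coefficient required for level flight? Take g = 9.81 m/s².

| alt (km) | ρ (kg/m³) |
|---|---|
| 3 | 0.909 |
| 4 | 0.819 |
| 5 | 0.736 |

At 4 km, from the table: ρ = 0.819 kg/m³.
In steady level flight, lift balances weight: W = mg = 1300 × 9.81 = 12753 N.
q = ½ρv² = ½ × 0.819 × 45.6² = 851.5 Pa.
CL = 2W/(ρv²S) = 2×12753/(0.819×45.6²×17.8) = 0.8414.

CL = 0.841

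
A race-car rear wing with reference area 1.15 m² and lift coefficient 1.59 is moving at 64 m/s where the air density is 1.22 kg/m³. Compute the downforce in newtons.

Dynamic pressure q = ½ρv² = ½ × 1.22 × 64² = 2499 Pa.
L = q·S·CL = 2499 × 1.15 × 1.59 = 4570 N

L = 4570 N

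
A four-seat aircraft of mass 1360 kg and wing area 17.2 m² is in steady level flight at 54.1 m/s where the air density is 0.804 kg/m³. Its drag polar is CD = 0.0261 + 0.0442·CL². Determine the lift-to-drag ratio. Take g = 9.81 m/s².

L/D = 14.5

Level flight ⇒ L = W = m·g = 1360 × 9.81 = 13342 N.
Dynamic pressure q = 0.5 × 0.804 × 54.1² = 1177 Pa.
CL = 2W/(ρv²S) = 2×13342/(0.804×54.1²×17.2) = 0.6593.
CD = 0.0261 + 0.0442 × 0.6593² = 0.04531.
L/D = CL/CD = 0.6593 / 0.04531 = 14.5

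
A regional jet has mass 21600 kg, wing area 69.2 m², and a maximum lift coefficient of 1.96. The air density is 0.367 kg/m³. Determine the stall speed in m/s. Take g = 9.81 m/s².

V_stall = 92.3 m/s

At stall, lift equals weight: L = W = m·g = 21600 × 9.81 = 2.119×10^5 N.
V_stall = √(2W/(ρ·S·CL,max)) = √(2 × 2.119×10^5 / (0.367 × 69.2 × 1.96))
V_stall = √8514 = 92.3 m/s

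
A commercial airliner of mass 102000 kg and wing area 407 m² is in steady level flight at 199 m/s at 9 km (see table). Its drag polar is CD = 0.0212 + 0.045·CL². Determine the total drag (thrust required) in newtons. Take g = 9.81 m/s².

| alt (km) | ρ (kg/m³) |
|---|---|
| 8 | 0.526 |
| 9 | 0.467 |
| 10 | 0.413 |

At 9 km, from the table: ρ = 0.467 kg/m³.
Level flight ⇒ L = W = m·g = 102000 × 9.81 = 1.0006×10^6 N.
Dynamic pressure q = 0.5 × 0.467 × 199² = 9247 Pa.
Required CL = L/(qS) = 1.0006×10^6/(9247·407) = 0.2659.
CD = 0.0212 + 0.045 × 0.2659² = 0.02438.
D = q·S·CD = 9247 × 407 × 0.02438 = 91760 N

D = 91800 N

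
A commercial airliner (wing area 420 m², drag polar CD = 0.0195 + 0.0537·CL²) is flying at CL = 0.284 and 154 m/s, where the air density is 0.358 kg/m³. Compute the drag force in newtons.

CD = 0.0195 + 0.0537 × 0.284² = 0.02383
D = ½ρv²S·CD = ½ × 0.358 × 154² × 420 × 0.02383 = 42500 N

D = 42500 N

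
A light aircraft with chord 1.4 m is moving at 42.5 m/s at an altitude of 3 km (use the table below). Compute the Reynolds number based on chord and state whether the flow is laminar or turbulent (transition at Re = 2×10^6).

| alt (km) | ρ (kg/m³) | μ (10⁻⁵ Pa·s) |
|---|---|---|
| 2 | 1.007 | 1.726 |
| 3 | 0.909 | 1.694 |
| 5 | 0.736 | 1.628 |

Re = 3.19×10^6 (turbulent)

At 3 km, from the table: ρ = 0.909 kg/m³, μ = 1.694×10⁻⁵ Pa·s.
Re = ρ·v·c/μ = 0.909 × 42.5 × 1.4 / (1.694×10⁻⁵) = 3.19×10^6
Since 3.19×10^6 > 2×10^6, the flow is turbulent.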